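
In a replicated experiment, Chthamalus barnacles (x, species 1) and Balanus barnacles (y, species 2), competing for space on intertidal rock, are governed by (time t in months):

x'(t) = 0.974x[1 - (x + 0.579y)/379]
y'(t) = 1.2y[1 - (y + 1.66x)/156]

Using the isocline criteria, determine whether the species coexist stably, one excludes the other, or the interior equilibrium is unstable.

Compare the nullcline intercepts: K1/α12 = 379/0.579 = 655 > K2 = 156; K2/α21 = 156/1.66 = 94 < K1 = 379.
Since the inequalities point opposite ways, species 1 can invade but species 2 cannot.

species 1 excludes species 2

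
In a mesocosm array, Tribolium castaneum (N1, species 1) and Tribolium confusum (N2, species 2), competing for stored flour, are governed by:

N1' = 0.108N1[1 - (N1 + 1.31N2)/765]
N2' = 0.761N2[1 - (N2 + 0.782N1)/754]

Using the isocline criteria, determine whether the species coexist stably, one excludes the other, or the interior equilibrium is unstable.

Compare the nullcline intercepts: K1/α12 = 765/1.31 = 584 < K2 = 754; K2/α21 = 754/0.782 = 964 > K1 = 765.
Since the inequalities point opposite ways, species 2 can invade but species 1 cannot.

species 2 excludes species 1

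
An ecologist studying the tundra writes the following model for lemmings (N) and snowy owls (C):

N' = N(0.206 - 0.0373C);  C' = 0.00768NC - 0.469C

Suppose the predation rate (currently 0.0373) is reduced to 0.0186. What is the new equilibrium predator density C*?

C* ≈ 11.1

At the interior fixed point, setting dN/dt = 0 with N > 0 fixes C* = (prey growth rate)/(NC coefficient) — independent of the other coefficients.
With the change, C* = 0.206/0.0186 = 11.1; it rises from 5.52.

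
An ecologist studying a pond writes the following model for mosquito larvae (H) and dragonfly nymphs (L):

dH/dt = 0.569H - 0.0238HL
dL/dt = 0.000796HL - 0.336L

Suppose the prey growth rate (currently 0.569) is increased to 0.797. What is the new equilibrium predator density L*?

L* ≈ 33.5

At the interior fixed point, setting dH/dt = 0 with H > 0 fixes L* = (prey growth rate)/(HL coefficient) — independent of the other coefficients.
With the change, L* = 0.797/0.0238 = 33.5; it rises from 23.9.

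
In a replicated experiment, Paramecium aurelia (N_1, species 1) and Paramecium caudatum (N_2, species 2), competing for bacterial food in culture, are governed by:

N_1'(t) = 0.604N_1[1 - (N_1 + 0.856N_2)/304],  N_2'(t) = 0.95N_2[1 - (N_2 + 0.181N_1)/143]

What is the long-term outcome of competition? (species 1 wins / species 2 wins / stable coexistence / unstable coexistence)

stable coexistence

Compare the nullcline intercepts: K1/α12 = 304/0.856 = 355 > K2 = 143; K2/α21 = 143/0.181 = 790 > K1 = 304.
Since both inequalities hold, each species can invade when rare, so the interior equilibrium is stable.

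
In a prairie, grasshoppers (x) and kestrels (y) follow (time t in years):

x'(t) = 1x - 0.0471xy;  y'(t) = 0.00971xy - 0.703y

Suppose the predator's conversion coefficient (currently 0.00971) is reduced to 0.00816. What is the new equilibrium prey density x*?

At the interior fixed point, setting dy/dt = 0 with y > 0 fixes x* = (predator death rate)/(xy coefficient) — independent of the other coefficients.
With the change, x* = 0.703/0.00816 = 86.2; it rises from 72.4.

x* ≈ 86.2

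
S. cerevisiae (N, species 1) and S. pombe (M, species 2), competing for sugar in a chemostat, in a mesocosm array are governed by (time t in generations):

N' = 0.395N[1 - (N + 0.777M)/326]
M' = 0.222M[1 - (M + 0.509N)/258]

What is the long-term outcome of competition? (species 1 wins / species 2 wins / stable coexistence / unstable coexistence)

stable coexistence

Compare the nullcline intercepts: K1/α12 = 326/0.777 = 420 > K2 = 258; K2/α21 = 258/0.509 = 507 > K1 = 326.
Since both inequalities hold, each species can invade when rare, so the interior equilibrium is stable.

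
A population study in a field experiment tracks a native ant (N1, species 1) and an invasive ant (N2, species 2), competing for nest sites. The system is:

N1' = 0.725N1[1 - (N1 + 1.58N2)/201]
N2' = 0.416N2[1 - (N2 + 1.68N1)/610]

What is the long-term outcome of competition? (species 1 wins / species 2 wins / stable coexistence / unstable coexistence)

Compare the nullcline intercepts: K1/α12 = 201/1.58 = 127 < K2 = 610; K2/α21 = 610/1.68 = 363 > K1 = 201.
Since the inequalities point opposite ways, species 2 can invade but species 1 cannot.

species 2 excludes species 1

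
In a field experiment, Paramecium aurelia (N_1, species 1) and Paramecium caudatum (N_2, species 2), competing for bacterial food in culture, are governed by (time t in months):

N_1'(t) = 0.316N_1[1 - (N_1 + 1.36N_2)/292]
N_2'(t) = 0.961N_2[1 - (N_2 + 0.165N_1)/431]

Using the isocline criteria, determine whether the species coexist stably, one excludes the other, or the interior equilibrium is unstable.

species 2 excludes species 1

Compare the nullcline intercepts: K1/α12 = 292/1.36 = 215 < K2 = 431; K2/α21 = 431/0.165 = 2610 > K1 = 292.
Since the inequalities point opposite ways, species 2 can invade but species 1 cannot.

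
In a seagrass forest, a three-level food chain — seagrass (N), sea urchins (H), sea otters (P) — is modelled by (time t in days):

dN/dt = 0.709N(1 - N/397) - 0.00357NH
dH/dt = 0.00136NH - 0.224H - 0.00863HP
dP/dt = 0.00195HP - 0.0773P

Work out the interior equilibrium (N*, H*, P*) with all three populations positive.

From dP/dt = 0: 0.00195H* = 0.0773, so H* = 39.6.
From dN/dt = 0: 0.709(1 - N*/397) = 0.00357·39.6, giving N* = 397·(1 - 0.2) = 318.
From dH/dt = 0: 0.00136·318 - 0.224 = 0.00863P*, so P* = 0.208/0.00863 = 24.1.

N* ≈ 318, H* ≈ 39.6, P* ≈ 24.1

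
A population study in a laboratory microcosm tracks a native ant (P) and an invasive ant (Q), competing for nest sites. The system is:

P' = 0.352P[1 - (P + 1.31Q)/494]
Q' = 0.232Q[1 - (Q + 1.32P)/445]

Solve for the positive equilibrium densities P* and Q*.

P* ≈ 122, Q* ≈ 284

Setting both brackets to zero gives the nullclines P + 1.31Q = 494 and 1.32P + Q = 445.
Substituting Q = 445 - 1.32P into the first: P(1 - 1.31·1.32) = 494 - 1.31·445.
So P* = -89/-0.729 = 122, and then Q* = 445 - 1.32·122 = 284.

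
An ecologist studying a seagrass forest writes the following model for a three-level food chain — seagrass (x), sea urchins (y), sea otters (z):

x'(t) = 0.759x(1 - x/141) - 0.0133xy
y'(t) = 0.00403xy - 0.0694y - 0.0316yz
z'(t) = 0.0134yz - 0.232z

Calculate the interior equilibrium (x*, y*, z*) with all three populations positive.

x* ≈ 98.2, y* ≈ 17.3, z* ≈ 10.3

From dz/dt = 0: 0.0134y* = 0.232, so y* = 17.3.
From dx/dt = 0: 0.759(1 - x*/141) = 0.0133·17.3, giving x* = 141·(1 - 0.303) = 98.2.
From dy/dt = 0: 0.00403·98.2 - 0.0694 = 0.0316z*, so z* = 0.326/0.0316 = 10.3.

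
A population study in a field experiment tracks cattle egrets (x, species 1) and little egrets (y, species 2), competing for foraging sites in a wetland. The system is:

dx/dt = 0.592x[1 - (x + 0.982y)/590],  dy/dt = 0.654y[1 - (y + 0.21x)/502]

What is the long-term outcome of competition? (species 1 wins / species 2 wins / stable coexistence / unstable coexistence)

Compare the nullcline intercepts: K1/α12 = 590/0.982 = 601 > K2 = 502; K2/α21 = 502/0.21 = 2390 > K1 = 590.
Since both inequalities hold, each species can invade when rare, so the interior equilibrium is stable.

stable coexistence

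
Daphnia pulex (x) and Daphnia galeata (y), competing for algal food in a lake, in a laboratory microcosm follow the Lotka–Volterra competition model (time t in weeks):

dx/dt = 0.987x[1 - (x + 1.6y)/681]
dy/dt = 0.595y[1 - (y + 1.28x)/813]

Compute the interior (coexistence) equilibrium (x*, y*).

Setting both brackets to zero gives the nullclines x + 1.6y = 681 and 1.28x + y = 813.
Substituting y = 813 - 1.28x into the first: x(1 - 1.6·1.28) = 681 - 1.6·813.
So x* = -620/-1.05 = 591, and then y* = 813 - 1.28·591 = 56.

x* ≈ 591, y* ≈ 56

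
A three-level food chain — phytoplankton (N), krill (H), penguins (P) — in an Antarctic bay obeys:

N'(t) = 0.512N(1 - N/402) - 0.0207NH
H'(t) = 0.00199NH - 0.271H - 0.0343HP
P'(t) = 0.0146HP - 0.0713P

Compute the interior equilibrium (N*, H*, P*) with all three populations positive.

From dP/dt = 0: 0.0146H* = 0.0713, so H* = 4.88.
From dN/dt = 0: 0.512(1 - N*/402) = 0.0207·4.88, giving N* = 402·(1 - 0.197) = 323.
From dH/dt = 0: 0.00199·323 - 0.271 = 0.0343P*, so P* = 0.371/0.0343 = 10.8.

N* ≈ 323, H* ≈ 4.88, P* ≈ 10.8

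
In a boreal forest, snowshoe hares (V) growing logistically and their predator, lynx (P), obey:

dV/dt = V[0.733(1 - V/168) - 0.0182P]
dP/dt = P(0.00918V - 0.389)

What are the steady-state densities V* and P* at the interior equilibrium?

V* ≈ 42.4, P* ≈ 30.1

From dP/dt = 0 with P > 0: 0.00918V* = 0.389, so V* = 42.4.
Substitute into dV/dt = 0: 0.733(1 - 42.4/168) = 0.0182P*.
The bracket is 0.748, giving P* = 0.548/0.0182 = 30.1.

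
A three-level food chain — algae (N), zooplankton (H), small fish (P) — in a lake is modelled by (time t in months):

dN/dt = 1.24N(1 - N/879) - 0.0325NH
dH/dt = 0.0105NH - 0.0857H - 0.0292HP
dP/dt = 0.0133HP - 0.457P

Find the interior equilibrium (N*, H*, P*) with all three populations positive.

From dP/dt = 0: 0.0133H* = 0.457, so H* = 34.4.
From dN/dt = 0: 1.24(1 - N*/879) = 0.0325·34.4, giving N* = 879·(1 - 0.901) = 87.4.
From dH/dt = 0: 0.0105·87.4 - 0.0857 = 0.0292P*, so P* = 0.832/0.0292 = 28.5.

N* ≈ 87.4, H* ≈ 34.4, P* ≈ 28.5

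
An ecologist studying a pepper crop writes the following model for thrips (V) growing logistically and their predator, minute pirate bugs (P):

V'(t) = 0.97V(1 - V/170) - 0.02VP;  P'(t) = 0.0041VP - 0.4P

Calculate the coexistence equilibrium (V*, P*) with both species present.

From dP/dt = 0 with P > 0: 0.0041V* = 0.4, so V* = 97.6.
Substitute into dV/dt = 0: 0.97(1 - 97.6/170) = 0.02P*.
The bracket is 0.426, giving P* = 0.413/0.02 = 20.7.

V* ≈ 97.6, P* ≈ 20.7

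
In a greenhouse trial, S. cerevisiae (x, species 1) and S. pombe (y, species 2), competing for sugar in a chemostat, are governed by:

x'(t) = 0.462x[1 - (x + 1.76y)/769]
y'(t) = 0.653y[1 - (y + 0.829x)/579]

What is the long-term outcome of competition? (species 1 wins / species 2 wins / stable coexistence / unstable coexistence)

unstable coexistence (outcome depends on initial conditions)

Compare the nullcline intercepts: K1/α12 = 769/1.76 = 437 < K2 = 579; K2/α21 = 579/0.829 = 698 < K1 = 769.
Since both are reversed, neither can invade when rare; the interior point is a saddle.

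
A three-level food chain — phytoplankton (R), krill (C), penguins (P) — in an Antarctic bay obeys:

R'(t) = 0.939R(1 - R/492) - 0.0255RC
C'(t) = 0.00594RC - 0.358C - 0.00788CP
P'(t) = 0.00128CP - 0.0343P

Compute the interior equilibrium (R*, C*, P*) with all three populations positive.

R* ≈ 134, C* ≈ 26.8, P* ≈ 55.6

From dP/dt = 0: 0.00128C* = 0.0343, so C* = 26.8.
From dR/dt = 0: 0.939(1 - R*/492) = 0.0255·26.8, giving R* = 492·(1 - 0.728) = 134.
From dC/dt = 0: 0.00594·134 - 0.358 = 0.00788P*, so P* = 0.438/0.00788 = 55.6.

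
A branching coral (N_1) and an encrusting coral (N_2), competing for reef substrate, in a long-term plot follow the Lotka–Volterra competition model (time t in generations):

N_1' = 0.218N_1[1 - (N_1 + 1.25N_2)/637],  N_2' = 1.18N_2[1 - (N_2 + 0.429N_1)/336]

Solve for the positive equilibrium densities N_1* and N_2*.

N_1* ≈ 468, N_2* ≈ 135

Setting both brackets to zero gives the nullclines N_1 + 1.25N_2 = 637 and 0.429N_1 + N_2 = 336.
Substituting N_2 = 336 - 0.429N_1 into the first: N_1(1 - 1.25·0.429) = 637 - 1.25·336.
So N_1* = 217/0.464 = 468, and then N_2* = 336 - 0.429·468 = 135.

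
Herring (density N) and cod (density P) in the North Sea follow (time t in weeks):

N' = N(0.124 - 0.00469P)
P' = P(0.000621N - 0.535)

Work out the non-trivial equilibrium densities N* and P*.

Set dP/dt = 0 with P > 0: 0.000621N - 0.535 = 0, so N* = 0.535/0.000621 = 862.
Set dN/dt = 0 with N > 0: 0.124 - 0.00469P = 0, so P* = 0.124/0.00469 = 26.4.

N* ≈ 862, P* ≈ 26.4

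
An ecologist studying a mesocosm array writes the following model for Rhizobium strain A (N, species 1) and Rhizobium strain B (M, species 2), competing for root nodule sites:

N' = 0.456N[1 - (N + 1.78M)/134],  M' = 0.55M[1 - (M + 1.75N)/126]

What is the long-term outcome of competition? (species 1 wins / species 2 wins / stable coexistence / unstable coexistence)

Compare the nullcline intercepts: K1/α12 = 134/1.78 = 75.3 < K2 = 126; K2/α21 = 126/1.75 = 72 < K1 = 134.
Since both are reversed, neither can invade when rare; the interior point is a saddle.

unstable coexistence (outcome depends on initial conditions)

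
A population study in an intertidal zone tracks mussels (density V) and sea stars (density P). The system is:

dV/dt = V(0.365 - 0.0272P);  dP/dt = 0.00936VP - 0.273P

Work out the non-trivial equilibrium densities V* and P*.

V* ≈ 29.2, P* ≈ 13.4

Set dP/dt = 0 with P > 0: 0.00936V - 0.273 = 0, so V* = 0.273/0.00936 = 29.2.
Set dV/dt = 0 with V > 0: 0.365 - 0.0272P = 0, so P* = 0.365/0.0272 = 13.4.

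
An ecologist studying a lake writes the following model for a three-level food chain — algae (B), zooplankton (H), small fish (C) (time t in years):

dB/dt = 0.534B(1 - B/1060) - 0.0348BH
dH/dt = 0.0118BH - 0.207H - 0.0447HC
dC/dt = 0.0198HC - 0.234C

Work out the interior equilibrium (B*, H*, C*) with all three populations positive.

B* ≈ 244, H* ≈ 11.8, C* ≈ 59.7

From dC/dt = 0: 0.0198H* = 0.234, so H* = 11.8.
From dB/dt = 0: 0.534(1 - B*/1060) = 0.0348·11.8, giving B* = 1060·(1 - 0.77) = 244.
From dH/dt = 0: 0.0118·244 - 0.207 = 0.0447C*, so C* = 2.67/0.0447 = 59.7.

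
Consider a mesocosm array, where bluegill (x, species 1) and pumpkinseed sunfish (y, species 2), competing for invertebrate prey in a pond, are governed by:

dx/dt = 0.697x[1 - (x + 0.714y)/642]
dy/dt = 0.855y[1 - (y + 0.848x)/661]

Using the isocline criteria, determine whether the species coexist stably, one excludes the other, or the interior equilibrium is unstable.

Compare the nullcline intercepts: K1/α12 = 642/0.714 = 899 > K2 = 661; K2/α21 = 661/0.848 = 779 > K1 = 642.
Since both inequalities hold, each species can invade when rare, so the interior equilibrium is stable.

stable coexistence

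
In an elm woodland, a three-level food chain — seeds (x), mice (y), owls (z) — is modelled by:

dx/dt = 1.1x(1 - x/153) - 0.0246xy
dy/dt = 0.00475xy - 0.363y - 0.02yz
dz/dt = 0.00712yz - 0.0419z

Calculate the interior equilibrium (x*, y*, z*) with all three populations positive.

x* ≈ 133, y* ≈ 5.88, z* ≈ 13.4

From dz/dt = 0: 0.00712y* = 0.0419, so y* = 5.88.
From dx/dt = 0: 1.1(1 - x*/153) = 0.0246·5.88, giving x* = 153·(1 - 0.132) = 133.
From dy/dt = 0: 0.00475·133 - 0.363 = 0.02z*, so z* = 0.268/0.02 = 13.4.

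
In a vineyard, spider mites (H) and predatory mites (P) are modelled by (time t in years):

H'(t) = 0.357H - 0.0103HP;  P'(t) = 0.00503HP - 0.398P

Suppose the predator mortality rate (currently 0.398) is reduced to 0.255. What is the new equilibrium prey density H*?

At the interior fixed point, setting dP/dt = 0 with P > 0 fixes H* = (predator death rate)/(HP coefficient) — independent of the other coefficients.
With the change, H* = 0.255/0.00503 = 50.7; it falls from 79.1.

H* ≈ 50.7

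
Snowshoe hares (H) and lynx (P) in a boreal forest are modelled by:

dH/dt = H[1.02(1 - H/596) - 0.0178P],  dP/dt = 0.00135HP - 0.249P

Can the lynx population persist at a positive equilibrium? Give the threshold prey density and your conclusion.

Threshold H = 184; K > 184, so yes, the predator persists.

The predator equation gives dP/dt > 0 only when H > 0.249/0.00135 = 184.
Without the predator, H → K = 596. Since 596 > 184, the predator can invade and persist.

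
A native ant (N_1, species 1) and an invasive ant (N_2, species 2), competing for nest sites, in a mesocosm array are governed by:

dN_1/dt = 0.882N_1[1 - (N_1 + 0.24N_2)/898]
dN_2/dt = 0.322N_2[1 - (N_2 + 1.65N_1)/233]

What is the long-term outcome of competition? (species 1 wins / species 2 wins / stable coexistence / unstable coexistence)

Compare the nullcline intercepts: K1/α12 = 898/0.24 = 3740 > K2 = 233; K2/α21 = 233/1.65 = 141 < K1 = 898.
Since the inequalities point opposite ways, species 1 can invade but species 2 cannot.

species 1 excludes species 2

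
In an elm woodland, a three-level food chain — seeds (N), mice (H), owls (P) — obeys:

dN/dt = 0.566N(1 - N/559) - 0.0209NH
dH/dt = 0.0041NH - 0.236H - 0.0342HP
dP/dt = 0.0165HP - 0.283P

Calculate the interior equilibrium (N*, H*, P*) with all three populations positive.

From dP/dt = 0: 0.0165H* = 0.283, so H* = 17.2.
From dN/dt = 0: 0.566(1 - N*/559) = 0.0209·17.2, giving N* = 559·(1 - 0.633) = 205.
From dH/dt = 0: 0.0041·205 - 0.236 = 0.0342P*, so P* = 0.604/0.0342 = 17.7.

N* ≈ 205, H* ≈ 17.2, P* ≈ 17.7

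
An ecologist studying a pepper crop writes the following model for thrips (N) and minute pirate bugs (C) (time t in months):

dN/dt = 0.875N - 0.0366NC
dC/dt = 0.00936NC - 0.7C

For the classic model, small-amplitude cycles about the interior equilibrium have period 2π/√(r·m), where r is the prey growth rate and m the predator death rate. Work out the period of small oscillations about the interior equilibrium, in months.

T ≈ 8.03 months

Here r = 0.875 and m = 0.7, so r·m = 0.612.
ω = √0.612 = 0.783 per month, hence T = 2π/ω ≈ 8.03 months.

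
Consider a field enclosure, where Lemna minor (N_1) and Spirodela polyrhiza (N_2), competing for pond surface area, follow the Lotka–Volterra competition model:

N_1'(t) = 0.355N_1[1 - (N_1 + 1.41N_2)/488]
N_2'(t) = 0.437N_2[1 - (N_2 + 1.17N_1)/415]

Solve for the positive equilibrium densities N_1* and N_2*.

Setting both brackets to zero gives the nullclines N_1 + 1.41N_2 = 488 and 1.17N_1 + N_2 = 415.
Substituting N_2 = 415 - 1.17N_1 into the first: N_1(1 - 1.41·1.17) = 488 - 1.41·415.
So N_1* = -97.1/-0.65 = 150, and then N_2* = 415 - 1.17·150 = 240.

N_1* ≈ 150, N_2* ≈ 240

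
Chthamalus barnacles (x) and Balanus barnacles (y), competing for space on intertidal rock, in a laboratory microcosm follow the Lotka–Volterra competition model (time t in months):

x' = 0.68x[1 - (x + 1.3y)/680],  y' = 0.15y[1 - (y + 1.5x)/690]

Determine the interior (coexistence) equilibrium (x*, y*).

x* ≈ 228, y* ≈ 347

Setting both brackets to zero gives the nullclines x + 1.3y = 680 and 1.5x + y = 690.
Substituting y = 690 - 1.5x into the first: x(1 - 1.3·1.5) = 680 - 1.3·690.
So x* = -217/-0.95 = 228, and then y* = 690 - 1.5·228 = 347.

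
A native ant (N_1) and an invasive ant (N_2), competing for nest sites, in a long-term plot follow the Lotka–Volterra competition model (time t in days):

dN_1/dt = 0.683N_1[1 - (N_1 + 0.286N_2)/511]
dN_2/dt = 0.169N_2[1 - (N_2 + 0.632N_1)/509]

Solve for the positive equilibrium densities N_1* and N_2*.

Setting both brackets to zero gives the nullclines N_1 + 0.286N_2 = 511 and 0.632N_1 + N_2 = 509.
Substituting N_2 = 509 - 0.632N_1 into the first: N_1(1 - 0.286·0.632) = 511 - 0.286·509.
So N_1* = 365/0.819 = 446, and then N_2* = 509 - 0.632·446 = 227.

N_1* ≈ 446, N_2* ≈ 227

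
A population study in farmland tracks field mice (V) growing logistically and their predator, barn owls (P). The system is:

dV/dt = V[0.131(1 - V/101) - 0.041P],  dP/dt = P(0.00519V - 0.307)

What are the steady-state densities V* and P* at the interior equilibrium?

From dP/dt = 0 with P > 0: 0.00519V* = 0.307, so V* = 59.2.
Substitute into dV/dt = 0: 0.131(1 - 59.2/101) = 0.041P*.
The bracket is 0.414, giving P* = 0.0543/0.041 = 1.32.

V* ≈ 59.2, P* ≈ 1.32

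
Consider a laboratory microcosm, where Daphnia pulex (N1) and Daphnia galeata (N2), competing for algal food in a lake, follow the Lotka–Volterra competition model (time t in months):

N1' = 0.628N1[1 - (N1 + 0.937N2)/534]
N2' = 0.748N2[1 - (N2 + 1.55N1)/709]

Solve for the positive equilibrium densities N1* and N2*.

N1* ≈ 288, N2* ≈ 262

Setting both brackets to zero gives the nullclines N1 + 0.937N2 = 534 and 1.55N1 + N2 = 709.
Substituting N2 = 709 - 1.55N1 into the first: N1(1 - 0.937·1.55) = 534 - 0.937·709.
So N1* = -130/-0.452 = 288, and then N2* = 709 - 1.55·288 = 262.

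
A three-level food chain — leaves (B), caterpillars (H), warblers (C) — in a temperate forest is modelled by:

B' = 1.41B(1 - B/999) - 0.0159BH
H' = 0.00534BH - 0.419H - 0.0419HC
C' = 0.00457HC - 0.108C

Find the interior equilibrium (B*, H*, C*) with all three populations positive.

From dC/dt = 0: 0.00457H* = 0.108, so H* = 23.6.
From dB/dt = 0: 1.41(1 - B*/999) = 0.0159·23.6, giving B* = 999·(1 - 0.266) = 733.
From dH/dt = 0: 0.00534·733 - 0.419 = 0.0419C*, so C* = 3.49/0.0419 = 83.4.

B* ≈ 733, H* ≈ 23.6, C* ≈ 83.4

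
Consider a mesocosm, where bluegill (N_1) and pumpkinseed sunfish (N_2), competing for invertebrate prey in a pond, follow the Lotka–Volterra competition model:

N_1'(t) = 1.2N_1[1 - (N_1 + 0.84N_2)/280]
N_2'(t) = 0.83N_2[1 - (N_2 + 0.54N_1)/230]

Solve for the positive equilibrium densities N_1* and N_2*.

N_1* ≈ 159, N_2* ≈ 144

Setting both brackets to zero gives the nullclines N_1 + 0.84N_2 = 280 and 0.54N_1 + N_2 = 230.
Substituting N_2 = 230 - 0.54N_1 into the first: N_1(1 - 0.84·0.54) = 280 - 0.84·230.
So N_1* = 86.8/0.546 = 159, and then N_2* = 230 - 0.54·159 = 144.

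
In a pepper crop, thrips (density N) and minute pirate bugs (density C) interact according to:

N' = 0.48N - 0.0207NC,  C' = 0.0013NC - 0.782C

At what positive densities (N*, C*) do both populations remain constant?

Set dC/dt = 0 with C > 0: 0.0013N - 0.782 = 0, so N* = 0.782/0.0013 = 602.
Set dN/dt = 0 with N > 0: 0.48 - 0.0207C = 0, so C* = 0.48/0.0207 = 23.2.

N* ≈ 602, C* ≈ 23.2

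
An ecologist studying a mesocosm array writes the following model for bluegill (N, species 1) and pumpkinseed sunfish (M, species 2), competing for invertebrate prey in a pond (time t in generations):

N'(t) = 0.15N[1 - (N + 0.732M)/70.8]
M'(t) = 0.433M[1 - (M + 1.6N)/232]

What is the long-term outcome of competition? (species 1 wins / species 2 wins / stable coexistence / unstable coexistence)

species 2 excludes species 1

Compare the nullcline intercepts: K1/α12 = 70.8/0.732 = 96.7 < K2 = 232; K2/α21 = 232/1.6 = 145 > K1 = 70.8.
Since the inequalities point opposite ways, species 2 can invade but species 1 cannot.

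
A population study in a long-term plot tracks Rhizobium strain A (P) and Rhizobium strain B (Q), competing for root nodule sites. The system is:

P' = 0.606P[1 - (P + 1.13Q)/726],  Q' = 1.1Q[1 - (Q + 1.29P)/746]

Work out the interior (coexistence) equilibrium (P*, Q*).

Setting both brackets to zero gives the nullclines P + 1.13Q = 726 and 1.29P + Q = 746.
Substituting Q = 746 - 1.29P into the first: P(1 - 1.13·1.29) = 726 - 1.13·746.
So P* = -117/-0.458 = 256, and then Q* = 746 - 1.29·256 = 416.

P* ≈ 256, Q* ≈ 416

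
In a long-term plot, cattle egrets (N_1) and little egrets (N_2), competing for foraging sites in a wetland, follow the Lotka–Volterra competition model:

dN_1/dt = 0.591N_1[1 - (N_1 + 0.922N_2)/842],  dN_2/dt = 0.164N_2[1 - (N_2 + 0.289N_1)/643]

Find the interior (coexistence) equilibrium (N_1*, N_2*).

Setting both brackets to zero gives the nullclines N_1 + 0.922N_2 = 842 and 0.289N_1 + N_2 = 643.
Substituting N_2 = 643 - 0.289N_1 into the first: N_1(1 - 0.922·0.289) = 842 - 0.922·643.
So N_1* = 249/0.734 = 340, and then N_2* = 643 - 0.289·340 = 545.

N_1* ≈ 340, N_2* ≈ 545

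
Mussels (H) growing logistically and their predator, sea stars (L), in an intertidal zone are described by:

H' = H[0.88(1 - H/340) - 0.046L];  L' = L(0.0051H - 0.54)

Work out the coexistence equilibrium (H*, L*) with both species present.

From dL/dt = 0 with L > 0: 0.0051H* = 0.54, so H* = 106.
Substitute into dH/dt = 0: 0.88(1 - 106/340) = 0.046L*.
The bracket is 0.689, giving L* = 0.606/0.046 = 13.2.

H* ≈ 106, L* ≈ 13.2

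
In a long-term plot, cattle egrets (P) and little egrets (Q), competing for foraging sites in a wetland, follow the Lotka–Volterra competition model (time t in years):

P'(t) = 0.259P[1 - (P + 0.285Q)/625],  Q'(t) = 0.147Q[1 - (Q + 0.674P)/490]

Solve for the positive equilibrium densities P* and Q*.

P* ≈ 601, Q* ≈ 85.1

Setting both brackets to zero gives the nullclines P + 0.285Q = 625 and 0.674P + Q = 490.
Substituting Q = 490 - 0.674P into the first: P(1 - 0.285·0.674) = 625 - 0.285·490.
So P* = 485/0.808 = 601, and then Q* = 490 - 0.674·601 = 85.1.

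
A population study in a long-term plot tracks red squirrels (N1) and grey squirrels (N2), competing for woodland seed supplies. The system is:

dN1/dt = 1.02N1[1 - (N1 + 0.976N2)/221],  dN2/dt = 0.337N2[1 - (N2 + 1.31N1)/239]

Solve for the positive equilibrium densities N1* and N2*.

N1* ≈ 44, N2* ≈ 181

Setting both brackets to zero gives the nullclines N1 + 0.976N2 = 221 and 1.31N1 + N2 = 239.
Substituting N2 = 239 - 1.31N1 into the first: N1(1 - 0.976·1.31) = 221 - 0.976·239.
So N1* = -12.3/-0.279 = 44, and then N2* = 239 - 1.31·44 = 181.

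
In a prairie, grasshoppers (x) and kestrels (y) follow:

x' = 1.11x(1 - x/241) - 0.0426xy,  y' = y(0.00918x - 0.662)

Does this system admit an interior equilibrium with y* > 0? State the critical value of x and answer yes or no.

The predator equation gives dy/dt > 0 only when x > 0.662/0.00918 = 72.1.
Without the predator, x → K = 241. Since 241 > 72.1, the predator can invade and persist.

Threshold x = 72.1; K > 72.1, so yes, the predator persists.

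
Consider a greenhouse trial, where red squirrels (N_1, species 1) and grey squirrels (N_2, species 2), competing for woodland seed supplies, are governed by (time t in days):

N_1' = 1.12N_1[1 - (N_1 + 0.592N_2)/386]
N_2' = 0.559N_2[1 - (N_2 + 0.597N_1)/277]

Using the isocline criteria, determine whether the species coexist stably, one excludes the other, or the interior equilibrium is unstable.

stable coexistence

Compare the nullcline intercepts: K1/α12 = 386/0.592 = 652 > K2 = 277; K2/α21 = 277/0.597 = 464 > K1 = 386.
Since both inequalities hold, each species can invade when rare, so the interior equilibrium is stable.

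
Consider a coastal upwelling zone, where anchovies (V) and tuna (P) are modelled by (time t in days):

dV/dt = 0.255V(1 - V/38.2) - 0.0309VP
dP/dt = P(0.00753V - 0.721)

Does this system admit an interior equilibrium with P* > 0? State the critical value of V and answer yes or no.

Threshold V = 95.8; K < 95.8, so no, the predator goes extinct.

The predator equation gives dP/dt > 0 only when V > 0.721/0.00753 = 95.8.
Without the predator, V → K = 38.2. Since 38.2 < 95.8, the predator cannot invade.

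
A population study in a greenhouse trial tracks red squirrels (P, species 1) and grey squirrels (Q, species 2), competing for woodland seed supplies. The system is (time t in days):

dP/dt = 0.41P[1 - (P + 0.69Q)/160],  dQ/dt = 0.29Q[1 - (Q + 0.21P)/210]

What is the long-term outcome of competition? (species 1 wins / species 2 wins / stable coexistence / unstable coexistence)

stable coexistence

Compare the nullcline intercepts: K1/α12 = 160/0.69 = 232 > K2 = 210; K2/α21 = 210/0.21 = 1000 > K1 = 160.
Since both inequalities hold, each species can invade when rare, so the interior equilibrium is stable.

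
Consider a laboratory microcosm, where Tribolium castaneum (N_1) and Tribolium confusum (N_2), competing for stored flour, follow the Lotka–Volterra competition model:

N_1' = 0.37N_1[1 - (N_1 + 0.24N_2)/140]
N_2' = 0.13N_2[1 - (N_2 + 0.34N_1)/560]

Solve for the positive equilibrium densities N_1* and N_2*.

Setting both brackets to zero gives the nullclines N_1 + 0.24N_2 = 140 and 0.34N_1 + N_2 = 560.
Substituting N_2 = 560 - 0.34N_1 into the first: N_1(1 - 0.24·0.34) = 140 - 0.24·560.
So N_1* = 5.6/0.918 = 6.1, and then N_2* = 560 - 0.34·6.1 = 558.

N_1* ≈ 6.1, N_2* ≈ 558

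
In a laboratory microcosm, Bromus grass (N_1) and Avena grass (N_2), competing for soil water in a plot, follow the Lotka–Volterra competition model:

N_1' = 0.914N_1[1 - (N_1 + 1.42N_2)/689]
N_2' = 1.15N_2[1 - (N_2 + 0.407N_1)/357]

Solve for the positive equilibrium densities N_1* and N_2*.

Setting both brackets to zero gives the nullclines N_1 + 1.42N_2 = 689 and 0.407N_1 + N_2 = 357.
Substituting N_2 = 357 - 0.407N_1 into the first: N_1(1 - 1.42·0.407) = 689 - 1.42·357.
So N_1* = 182/0.422 = 431, and then N_2* = 357 - 0.407·431 = 181.

N_1* ≈ 431, N_2* ≈ 181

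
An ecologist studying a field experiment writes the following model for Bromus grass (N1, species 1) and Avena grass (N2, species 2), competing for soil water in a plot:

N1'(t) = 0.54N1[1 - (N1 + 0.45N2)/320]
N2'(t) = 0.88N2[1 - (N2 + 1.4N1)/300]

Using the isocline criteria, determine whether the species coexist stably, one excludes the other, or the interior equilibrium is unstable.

species 1 excludes species 2

Compare the nullcline intercepts: K1/α12 = 320/0.45 = 711 > K2 = 300; K2/α21 = 300/1.4 = 214 < K1 = 320.
Since the inequalities point opposite ways, species 1 can invade but species 2 cannot.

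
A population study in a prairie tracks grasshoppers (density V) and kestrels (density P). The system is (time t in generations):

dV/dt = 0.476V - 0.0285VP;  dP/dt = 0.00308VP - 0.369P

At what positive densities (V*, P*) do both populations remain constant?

V* ≈ 120, P* ≈ 16.7

Set dP/dt = 0 with P > 0: 0.00308V - 0.369 = 0, so V* = 0.369/0.00308 = 120.
Set dV/dt = 0 with V > 0: 0.476 - 0.0285P = 0, so P* = 0.476/0.0285 = 16.7.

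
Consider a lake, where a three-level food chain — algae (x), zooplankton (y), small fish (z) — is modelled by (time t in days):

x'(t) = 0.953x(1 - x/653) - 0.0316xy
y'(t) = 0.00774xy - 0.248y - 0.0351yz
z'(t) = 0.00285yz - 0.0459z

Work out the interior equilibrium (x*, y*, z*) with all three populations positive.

x* ≈ 304, y* ≈ 16.1, z* ≈ 60

From dz/dt = 0: 0.00285y* = 0.0459, so y* = 16.1.
From dx/dt = 0: 0.953(1 - x*/653) = 0.0316·16.1, giving x* = 653·(1 - 0.534) = 304.
From dy/dt = 0: 0.00774·304 - 0.248 = 0.0351z*, so z* = 2.11/0.0351 = 60.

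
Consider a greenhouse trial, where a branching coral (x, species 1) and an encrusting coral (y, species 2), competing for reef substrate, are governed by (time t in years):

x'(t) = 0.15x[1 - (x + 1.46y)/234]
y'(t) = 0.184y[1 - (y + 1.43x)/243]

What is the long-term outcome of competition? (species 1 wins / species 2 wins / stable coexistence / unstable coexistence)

unstable coexistence (outcome depends on initial conditions)

Compare the nullcline intercepts: K1/α12 = 234/1.46 = 160 < K2 = 243; K2/α21 = 243/1.43 = 170 < K1 = 234.
Since both are reversed, neither can invade when rare; the interior point is a saddle.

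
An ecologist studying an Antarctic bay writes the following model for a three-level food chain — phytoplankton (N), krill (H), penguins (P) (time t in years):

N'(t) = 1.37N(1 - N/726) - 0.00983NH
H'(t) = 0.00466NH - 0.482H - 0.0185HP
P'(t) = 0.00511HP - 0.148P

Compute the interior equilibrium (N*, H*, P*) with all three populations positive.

From dP/dt = 0: 0.00511H* = 0.148, so H* = 29.
From dN/dt = 0: 1.37(1 - N*/726) = 0.00983·29, giving N* = 726·(1 - 0.208) = 575.
From dH/dt = 0: 0.00466·575 - 0.482 = 0.0185P*, so P* = 2.2/0.0185 = 119.

N* ≈ 575, H* ≈ 29, P* ≈ 119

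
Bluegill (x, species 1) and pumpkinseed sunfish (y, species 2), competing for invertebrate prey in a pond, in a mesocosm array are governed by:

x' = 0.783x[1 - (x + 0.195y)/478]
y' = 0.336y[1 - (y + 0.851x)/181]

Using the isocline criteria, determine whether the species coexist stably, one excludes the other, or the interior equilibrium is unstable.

species 1 excludes species 2

Compare the nullcline intercepts: K1/α12 = 478/0.195 = 2450 > K2 = 181; K2/α21 = 181/0.851 = 213 < K1 = 478.
Since the inequalities point opposite ways, species 1 can invade but species 2 cannot.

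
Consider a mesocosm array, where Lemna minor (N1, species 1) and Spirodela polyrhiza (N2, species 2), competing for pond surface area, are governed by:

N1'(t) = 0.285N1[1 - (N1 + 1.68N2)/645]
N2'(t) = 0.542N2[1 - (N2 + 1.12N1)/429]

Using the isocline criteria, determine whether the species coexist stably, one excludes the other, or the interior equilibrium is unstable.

Compare the nullcline intercepts: K1/α12 = 645/1.68 = 384 < K2 = 429; K2/α21 = 429/1.12 = 383 < K1 = 645.
Since both are reversed, neither can invade when rare; the interior point is a saddle.

unstable coexistence (outcome depends on initial conditions)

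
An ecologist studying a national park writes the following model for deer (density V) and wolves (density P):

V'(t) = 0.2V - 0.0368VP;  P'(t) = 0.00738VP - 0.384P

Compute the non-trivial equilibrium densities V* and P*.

V* ≈ 52, P* ≈ 5.43

Set dP/dt = 0 with P > 0: 0.00738V - 0.384 = 0, so V* = 0.384/0.00738 = 52.
Set dV/dt = 0 with V > 0: 0.2 - 0.0368P = 0, so P* = 0.2/0.0368 = 5.43.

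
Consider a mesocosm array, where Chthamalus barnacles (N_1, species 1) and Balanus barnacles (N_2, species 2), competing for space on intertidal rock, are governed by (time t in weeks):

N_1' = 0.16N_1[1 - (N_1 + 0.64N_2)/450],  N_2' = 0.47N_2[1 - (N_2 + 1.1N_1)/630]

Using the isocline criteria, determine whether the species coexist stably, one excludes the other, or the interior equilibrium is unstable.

Compare the nullcline intercepts: K1/α12 = 450/0.64 = 703 > K2 = 630; K2/α21 = 630/1.1 = 573 > K1 = 450.
Since both inequalities hold, each species can invade when rare, so the interior equilibrium is stable.

stable coexistence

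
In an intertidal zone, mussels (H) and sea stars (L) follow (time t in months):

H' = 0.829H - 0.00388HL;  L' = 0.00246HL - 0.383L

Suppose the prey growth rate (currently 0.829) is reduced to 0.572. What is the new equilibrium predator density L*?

L* ≈ 147

At the interior fixed point, setting dH/dt = 0 with H > 0 fixes L* = (prey growth rate)/(HL coefficient) — independent of the other coefficients.
With the change, L* = 0.572/0.00388 = 147; it falls from 214.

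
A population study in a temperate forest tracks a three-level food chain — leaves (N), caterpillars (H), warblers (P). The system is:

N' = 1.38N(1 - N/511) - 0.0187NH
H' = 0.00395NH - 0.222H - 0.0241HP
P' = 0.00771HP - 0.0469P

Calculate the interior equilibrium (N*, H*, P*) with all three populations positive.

N* ≈ 469, H* ≈ 6.08, P* ≈ 67.6

From dP/dt = 0: 0.00771H* = 0.0469, so H* = 6.08.
From dN/dt = 0: 1.38(1 - N*/511) = 0.0187·6.08, giving N* = 511·(1 - 0.0824) = 469.
From dH/dt = 0: 0.00395·469 - 0.222 = 0.0241P*, so P* = 1.63/0.0241 = 67.6.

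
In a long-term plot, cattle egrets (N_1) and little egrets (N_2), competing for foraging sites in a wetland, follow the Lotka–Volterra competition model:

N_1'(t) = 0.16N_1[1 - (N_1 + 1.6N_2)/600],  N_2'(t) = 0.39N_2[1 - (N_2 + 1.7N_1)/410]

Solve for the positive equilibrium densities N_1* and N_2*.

Setting both brackets to zero gives the nullclines N_1 + 1.6N_2 = 600 and 1.7N_1 + N_2 = 410.
Substituting N_2 = 410 - 1.7N_1 into the first: N_1(1 - 1.6·1.7) = 600 - 1.6·410.
So N_1* = -56/-1.72 = 32.6, and then N_2* = 410 - 1.7·32.6 = 355.

N_1* ≈ 32.6, N_2* ≈ 355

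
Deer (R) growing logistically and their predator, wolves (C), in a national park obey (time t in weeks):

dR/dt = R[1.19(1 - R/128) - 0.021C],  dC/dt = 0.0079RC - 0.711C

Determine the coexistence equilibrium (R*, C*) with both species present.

R* ≈ 90, C* ≈ 16.8

From dC/dt = 0 with C > 0: 0.0079R* = 0.711, so R* = 90.
Substitute into dR/dt = 0: 1.19(1 - 90/128) = 0.021C*.
The bracket is 0.297, giving C* = 0.353/0.021 = 16.8.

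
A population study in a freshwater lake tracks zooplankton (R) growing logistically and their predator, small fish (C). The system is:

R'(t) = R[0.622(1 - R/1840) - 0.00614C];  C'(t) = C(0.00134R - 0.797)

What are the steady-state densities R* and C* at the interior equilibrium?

From dC/dt = 0 with C > 0: 0.00134R* = 0.797, so R* = 595.
Substitute into dR/dt = 0: 0.622(1 - 595/1840) = 0.00614C*.
The bracket is 0.677, giving C* = 0.421/0.00614 = 68.6.

R* ≈ 595, C* ≈ 68.6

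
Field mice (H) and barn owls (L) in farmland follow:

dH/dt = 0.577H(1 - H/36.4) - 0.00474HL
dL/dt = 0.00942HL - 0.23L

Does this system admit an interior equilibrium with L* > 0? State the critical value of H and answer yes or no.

Threshold H = 24.4; K > 24.4, so yes, the predator persists.

The predator equation gives dL/dt > 0 only when H > 0.23/0.00942 = 24.4.
Without the predator, H → K = 36.4. Since 36.4 > 24.4, the predator can invade and persist.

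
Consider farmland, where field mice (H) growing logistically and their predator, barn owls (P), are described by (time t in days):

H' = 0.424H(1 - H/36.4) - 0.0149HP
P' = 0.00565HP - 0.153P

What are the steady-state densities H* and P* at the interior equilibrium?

From dP/dt = 0 with P > 0: 0.00565H* = 0.153, so H* = 27.1.
Substitute into dH/dt = 0: 0.424(1 - 27.1/36.4) = 0.0149P*.
The bracket is 0.256, giving P* = 0.109/0.0149 = 7.29.

H* ≈ 27.1, P* ≈ 7.29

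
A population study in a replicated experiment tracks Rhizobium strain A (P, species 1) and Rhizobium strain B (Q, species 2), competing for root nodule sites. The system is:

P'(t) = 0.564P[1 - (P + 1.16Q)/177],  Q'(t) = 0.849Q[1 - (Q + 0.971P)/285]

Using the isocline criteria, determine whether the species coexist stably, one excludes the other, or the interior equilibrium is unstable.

species 2 excludes species 1

Compare the nullcline intercepts: K1/α12 = 177/1.16 = 153 < K2 = 285; K2/α21 = 285/0.971 = 294 > K1 = 177.
Since the inequalities point opposite ways, species 2 can invade but species 1 cannot.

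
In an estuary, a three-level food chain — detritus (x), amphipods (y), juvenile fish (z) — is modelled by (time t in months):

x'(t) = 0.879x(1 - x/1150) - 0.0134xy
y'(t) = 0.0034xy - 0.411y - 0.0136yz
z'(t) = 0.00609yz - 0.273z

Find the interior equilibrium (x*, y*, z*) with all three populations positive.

From dz/dt = 0: 0.00609y* = 0.273, so y* = 44.8.
From dx/dt = 0: 0.879(1 - x*/1150) = 0.0134·44.8, giving x* = 1150·(1 - 0.683) = 364.
From dy/dt = 0: 0.0034·364 - 0.411 = 0.0136z*, so z* = 0.827/0.0136 = 60.8.

x* ≈ 364, y* ≈ 44.8, z* ≈ 60.8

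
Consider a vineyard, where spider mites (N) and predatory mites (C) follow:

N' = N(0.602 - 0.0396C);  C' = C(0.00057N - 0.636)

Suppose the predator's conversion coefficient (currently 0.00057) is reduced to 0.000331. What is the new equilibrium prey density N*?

At the interior fixed point, setting dC/dt = 0 with C > 0 fixes N* = (predator death rate)/(NC coefficient) — independent of the other coefficients.
With the change, N* = 0.636/0.000331 = 1920; it rises from 1120.

N* ≈ 1920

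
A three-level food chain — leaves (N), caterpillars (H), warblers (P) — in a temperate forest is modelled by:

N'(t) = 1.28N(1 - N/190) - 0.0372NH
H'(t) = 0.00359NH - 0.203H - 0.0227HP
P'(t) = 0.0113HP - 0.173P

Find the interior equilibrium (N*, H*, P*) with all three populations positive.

From dP/dt = 0: 0.0113H* = 0.173, so H* = 15.3.
From dN/dt = 0: 1.28(1 - N*/190) = 0.0372·15.3, giving N* = 190·(1 - 0.445) = 105.
From dH/dt = 0: 0.00359·105 - 0.203 = 0.0227P*, so P* = 0.176/0.0227 = 7.74.

N* ≈ 105, H* ≈ 15.3, P* ≈ 7.74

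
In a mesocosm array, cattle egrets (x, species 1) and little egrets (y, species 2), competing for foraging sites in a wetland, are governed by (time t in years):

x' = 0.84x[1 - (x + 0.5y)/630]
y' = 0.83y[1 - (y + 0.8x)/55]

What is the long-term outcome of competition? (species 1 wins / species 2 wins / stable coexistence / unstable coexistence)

Compare the nullcline intercepts: K1/α12 = 630/0.5 = 1260 > K2 = 55; K2/α21 = 55/0.8 = 68.8 < K1 = 630.
Since the inequalities point opposite ways, species 1 can invade but species 2 cannot.

species 1 excludes species 2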